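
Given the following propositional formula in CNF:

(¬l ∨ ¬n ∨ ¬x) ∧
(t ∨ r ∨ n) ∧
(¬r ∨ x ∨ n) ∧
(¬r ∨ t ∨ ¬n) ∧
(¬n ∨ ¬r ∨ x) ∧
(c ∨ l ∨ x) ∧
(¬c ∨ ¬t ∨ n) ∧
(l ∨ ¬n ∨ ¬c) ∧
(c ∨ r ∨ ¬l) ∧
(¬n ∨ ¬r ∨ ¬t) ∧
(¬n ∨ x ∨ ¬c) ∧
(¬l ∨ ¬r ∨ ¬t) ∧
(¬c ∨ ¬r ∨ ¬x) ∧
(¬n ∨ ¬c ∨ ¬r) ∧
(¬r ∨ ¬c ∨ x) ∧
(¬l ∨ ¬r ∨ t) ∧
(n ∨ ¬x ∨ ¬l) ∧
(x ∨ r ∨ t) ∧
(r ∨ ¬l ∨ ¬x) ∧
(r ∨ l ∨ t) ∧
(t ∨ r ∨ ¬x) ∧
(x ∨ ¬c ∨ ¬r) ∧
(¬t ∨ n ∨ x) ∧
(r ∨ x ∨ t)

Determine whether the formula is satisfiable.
Yes

Yes, the formula is satisfiable.

One satisfying assignment is: n=False, c=False, x=True, t=True, l=False, r=False

Verification: With this assignment, all 24 clauses evaluate to true.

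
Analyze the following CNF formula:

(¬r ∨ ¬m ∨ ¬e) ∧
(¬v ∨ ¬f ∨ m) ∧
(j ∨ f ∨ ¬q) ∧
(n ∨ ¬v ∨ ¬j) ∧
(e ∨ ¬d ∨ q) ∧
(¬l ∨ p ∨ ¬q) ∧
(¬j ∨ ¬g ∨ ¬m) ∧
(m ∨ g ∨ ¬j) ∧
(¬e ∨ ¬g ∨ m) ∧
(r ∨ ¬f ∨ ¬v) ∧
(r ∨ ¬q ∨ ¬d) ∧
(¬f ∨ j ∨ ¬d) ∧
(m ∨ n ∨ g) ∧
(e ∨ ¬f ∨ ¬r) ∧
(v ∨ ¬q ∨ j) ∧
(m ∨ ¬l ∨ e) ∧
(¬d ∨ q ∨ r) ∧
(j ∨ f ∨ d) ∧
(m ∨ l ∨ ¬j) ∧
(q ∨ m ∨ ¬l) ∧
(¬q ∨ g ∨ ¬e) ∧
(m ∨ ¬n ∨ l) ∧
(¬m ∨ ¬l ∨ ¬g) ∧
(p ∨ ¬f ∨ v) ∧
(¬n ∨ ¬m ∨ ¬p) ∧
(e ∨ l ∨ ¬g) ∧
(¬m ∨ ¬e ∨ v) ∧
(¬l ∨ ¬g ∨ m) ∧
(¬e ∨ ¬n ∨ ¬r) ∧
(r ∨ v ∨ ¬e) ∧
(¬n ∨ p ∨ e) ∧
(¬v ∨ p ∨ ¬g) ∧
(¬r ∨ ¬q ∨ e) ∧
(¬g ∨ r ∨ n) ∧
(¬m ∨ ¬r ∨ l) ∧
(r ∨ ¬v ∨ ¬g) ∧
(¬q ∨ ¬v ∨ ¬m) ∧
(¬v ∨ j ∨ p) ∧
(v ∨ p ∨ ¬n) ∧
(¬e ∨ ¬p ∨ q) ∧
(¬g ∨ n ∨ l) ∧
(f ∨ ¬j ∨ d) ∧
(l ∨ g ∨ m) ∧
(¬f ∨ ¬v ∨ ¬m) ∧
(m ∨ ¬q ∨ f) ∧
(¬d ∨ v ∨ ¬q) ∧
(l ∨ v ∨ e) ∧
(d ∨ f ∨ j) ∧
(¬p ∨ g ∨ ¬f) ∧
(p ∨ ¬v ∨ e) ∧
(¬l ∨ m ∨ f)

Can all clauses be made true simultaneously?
No

No, the formula is not satisfiable.

No assignment of truth values to the variables can make all 51 clauses true simultaneously.

The formula is UNSAT (unsatisfiable).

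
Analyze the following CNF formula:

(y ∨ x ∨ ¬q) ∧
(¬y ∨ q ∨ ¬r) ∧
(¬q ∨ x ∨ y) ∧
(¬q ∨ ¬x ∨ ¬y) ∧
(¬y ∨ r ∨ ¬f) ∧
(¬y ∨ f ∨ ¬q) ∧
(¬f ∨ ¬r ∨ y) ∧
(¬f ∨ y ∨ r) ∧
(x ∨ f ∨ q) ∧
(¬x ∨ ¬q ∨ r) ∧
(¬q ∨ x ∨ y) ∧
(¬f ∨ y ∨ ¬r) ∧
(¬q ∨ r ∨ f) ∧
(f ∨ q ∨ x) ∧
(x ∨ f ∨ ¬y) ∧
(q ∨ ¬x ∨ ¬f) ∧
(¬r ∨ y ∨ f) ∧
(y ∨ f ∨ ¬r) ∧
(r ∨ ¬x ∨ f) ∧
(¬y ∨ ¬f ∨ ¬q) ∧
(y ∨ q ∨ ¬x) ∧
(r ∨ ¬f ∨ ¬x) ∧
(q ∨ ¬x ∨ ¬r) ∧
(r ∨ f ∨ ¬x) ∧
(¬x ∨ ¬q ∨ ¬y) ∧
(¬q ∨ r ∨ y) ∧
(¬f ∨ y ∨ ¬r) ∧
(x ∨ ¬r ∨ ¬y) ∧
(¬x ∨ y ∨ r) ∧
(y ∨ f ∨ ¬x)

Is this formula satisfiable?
No

No, the formula is not satisfiable.

No assignment of truth values to the variables can make all 30 clauses true simultaneously.

The formula is UNSAT (unsatisfiable).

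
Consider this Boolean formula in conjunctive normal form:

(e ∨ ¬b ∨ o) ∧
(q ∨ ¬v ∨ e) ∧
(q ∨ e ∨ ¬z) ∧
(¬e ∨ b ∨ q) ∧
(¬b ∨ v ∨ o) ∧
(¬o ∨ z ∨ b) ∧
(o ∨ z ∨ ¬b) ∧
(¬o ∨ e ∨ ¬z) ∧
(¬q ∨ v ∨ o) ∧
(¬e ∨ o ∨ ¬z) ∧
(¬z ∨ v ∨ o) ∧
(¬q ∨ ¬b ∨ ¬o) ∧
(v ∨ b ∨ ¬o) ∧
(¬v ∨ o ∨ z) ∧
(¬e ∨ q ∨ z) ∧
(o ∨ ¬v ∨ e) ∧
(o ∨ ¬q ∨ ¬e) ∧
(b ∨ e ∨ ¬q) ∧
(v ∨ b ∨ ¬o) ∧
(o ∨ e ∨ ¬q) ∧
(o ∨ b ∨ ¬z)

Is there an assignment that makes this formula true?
Yes

Yes, the formula is satisfiable.

One satisfying assignment is: e=False, b=False, o=False, v=False, q=False, z=False

Verification: With this assignment, all 21 clauses evaluate to true.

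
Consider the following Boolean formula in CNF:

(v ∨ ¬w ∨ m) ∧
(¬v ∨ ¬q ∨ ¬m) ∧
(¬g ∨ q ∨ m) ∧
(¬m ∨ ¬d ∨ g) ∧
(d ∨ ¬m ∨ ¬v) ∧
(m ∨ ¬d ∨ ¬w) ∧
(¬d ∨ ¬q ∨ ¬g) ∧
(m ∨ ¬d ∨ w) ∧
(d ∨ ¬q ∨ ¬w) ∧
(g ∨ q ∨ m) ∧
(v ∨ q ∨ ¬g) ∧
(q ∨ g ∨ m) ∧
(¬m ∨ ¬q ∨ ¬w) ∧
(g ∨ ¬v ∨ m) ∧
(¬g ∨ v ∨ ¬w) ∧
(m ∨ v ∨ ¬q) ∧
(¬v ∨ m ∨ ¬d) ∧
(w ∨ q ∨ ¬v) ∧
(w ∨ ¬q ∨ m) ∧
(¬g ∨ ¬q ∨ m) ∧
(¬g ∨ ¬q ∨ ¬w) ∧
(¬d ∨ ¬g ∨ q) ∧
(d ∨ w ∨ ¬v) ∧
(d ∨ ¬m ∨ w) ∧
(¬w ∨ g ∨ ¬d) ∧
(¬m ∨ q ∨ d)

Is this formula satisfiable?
No

No, the formula is not satisfiable.

No assignment of truth values to the variables can make all 26 clauses true simultaneously.

The formula is UNSAT (unsatisfiable).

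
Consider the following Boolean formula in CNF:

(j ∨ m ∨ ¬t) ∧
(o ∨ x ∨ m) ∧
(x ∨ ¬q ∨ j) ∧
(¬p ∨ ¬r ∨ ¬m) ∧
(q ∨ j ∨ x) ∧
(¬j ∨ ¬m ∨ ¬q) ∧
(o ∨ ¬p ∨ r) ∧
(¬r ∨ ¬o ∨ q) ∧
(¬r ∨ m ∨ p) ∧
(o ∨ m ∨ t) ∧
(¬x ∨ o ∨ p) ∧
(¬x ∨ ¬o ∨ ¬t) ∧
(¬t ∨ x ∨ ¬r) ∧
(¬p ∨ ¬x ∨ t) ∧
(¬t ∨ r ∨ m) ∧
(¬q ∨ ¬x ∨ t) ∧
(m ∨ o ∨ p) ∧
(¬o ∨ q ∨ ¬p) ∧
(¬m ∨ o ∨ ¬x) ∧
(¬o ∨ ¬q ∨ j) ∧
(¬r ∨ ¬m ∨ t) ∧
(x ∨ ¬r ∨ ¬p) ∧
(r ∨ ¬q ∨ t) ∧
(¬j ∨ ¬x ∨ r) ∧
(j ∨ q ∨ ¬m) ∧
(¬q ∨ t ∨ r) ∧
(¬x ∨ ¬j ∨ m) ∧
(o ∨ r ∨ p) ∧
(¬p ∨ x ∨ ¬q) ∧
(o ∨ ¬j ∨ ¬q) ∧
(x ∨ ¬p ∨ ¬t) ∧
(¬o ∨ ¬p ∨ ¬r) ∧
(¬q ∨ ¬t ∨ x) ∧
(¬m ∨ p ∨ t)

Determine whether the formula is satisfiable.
Yes

Yes, the formula is satisfiable.

One satisfying assignment is: q=False, o=True, t=False, p=False, j=True, x=False, r=False, m=False

Verification: With this assignment, all 34 clauses evaluate to true.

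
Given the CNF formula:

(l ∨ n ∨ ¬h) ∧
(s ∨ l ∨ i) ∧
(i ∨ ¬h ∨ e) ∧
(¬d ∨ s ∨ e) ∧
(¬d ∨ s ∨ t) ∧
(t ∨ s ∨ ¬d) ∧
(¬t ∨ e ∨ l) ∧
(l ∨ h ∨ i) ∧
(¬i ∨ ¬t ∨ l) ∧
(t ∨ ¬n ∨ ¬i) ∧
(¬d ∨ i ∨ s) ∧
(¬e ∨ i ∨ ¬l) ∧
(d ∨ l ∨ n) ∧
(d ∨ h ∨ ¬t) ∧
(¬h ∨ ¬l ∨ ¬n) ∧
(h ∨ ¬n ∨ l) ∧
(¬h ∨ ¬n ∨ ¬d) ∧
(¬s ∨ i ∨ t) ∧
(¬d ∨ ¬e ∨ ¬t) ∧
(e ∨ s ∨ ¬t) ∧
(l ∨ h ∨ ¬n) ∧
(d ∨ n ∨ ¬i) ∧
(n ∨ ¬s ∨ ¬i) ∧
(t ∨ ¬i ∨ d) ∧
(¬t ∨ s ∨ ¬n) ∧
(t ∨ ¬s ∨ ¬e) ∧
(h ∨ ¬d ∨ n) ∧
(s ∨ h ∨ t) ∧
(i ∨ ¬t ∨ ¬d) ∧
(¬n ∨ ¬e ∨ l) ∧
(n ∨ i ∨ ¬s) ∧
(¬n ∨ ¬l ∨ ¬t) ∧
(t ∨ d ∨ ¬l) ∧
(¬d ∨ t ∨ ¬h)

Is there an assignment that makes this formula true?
No

No, the formula is not satisfiable.

No assignment of truth values to the variables can make all 34 clauses true simultaneously.

The formula is UNSAT (unsatisfiable).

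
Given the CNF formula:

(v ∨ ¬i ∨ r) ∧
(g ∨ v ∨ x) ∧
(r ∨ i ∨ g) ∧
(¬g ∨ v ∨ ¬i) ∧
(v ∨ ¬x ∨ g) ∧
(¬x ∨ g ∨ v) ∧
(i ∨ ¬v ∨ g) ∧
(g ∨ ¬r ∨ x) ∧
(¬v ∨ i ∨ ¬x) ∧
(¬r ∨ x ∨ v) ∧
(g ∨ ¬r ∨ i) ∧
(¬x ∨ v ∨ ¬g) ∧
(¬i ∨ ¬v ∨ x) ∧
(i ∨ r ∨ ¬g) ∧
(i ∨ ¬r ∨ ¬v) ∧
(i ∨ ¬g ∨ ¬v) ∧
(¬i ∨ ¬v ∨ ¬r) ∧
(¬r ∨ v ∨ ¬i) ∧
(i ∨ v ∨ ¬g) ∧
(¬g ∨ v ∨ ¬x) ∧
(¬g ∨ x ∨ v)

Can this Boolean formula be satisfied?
Yes

Yes, the formula is satisfiable.

One satisfying assignment is: r=False, v=True, i=True, x=True, g=True

Verification: With this assignment, all 21 clauses evaluate to true.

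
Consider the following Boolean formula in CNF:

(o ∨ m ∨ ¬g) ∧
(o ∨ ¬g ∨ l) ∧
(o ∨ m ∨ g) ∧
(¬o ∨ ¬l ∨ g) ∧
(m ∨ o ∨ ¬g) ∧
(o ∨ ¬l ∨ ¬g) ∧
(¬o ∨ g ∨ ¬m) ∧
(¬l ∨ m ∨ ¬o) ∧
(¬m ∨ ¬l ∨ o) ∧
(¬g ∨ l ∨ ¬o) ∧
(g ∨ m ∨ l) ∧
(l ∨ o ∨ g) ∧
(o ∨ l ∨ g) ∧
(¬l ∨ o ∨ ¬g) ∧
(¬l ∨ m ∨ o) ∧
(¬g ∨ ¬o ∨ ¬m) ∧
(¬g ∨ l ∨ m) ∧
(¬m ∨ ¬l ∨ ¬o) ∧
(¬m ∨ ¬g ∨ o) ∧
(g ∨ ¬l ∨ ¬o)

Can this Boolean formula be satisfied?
No

No, the formula is not satisfiable.

No assignment of truth values to the variables can make all 20 clauses true simultaneously.

The formula is UNSAT (unsatisfiable).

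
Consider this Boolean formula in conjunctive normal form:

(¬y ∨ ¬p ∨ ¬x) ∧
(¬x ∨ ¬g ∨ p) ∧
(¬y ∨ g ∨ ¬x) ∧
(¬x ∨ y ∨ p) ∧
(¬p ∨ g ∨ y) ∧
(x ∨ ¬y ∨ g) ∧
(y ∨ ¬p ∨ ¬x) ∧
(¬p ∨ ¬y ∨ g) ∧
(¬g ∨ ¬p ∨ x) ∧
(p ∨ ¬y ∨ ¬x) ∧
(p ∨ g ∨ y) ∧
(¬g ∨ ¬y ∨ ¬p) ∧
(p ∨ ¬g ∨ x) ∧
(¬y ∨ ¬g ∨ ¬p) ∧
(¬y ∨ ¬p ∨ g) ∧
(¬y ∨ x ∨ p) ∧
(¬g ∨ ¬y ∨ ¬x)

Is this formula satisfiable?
No

No, the formula is not satisfiable.

No assignment of truth values to the variables can make all 17 clauses true simultaneously.

The formula is UNSAT (unsatisfiable).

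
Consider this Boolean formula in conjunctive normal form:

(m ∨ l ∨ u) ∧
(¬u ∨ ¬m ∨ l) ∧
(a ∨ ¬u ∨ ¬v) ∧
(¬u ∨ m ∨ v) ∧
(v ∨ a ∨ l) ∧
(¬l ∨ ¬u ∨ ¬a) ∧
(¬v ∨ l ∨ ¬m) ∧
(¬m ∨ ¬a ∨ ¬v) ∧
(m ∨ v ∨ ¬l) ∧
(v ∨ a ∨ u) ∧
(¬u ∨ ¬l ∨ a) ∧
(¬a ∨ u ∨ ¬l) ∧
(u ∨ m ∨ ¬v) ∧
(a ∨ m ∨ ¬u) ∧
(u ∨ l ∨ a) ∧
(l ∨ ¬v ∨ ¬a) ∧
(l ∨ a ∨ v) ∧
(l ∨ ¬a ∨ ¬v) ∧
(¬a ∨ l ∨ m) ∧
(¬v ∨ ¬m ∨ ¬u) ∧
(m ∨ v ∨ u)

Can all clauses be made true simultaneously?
Yes

Yes, the formula is satisfiable.

One satisfying assignment is: l=True, m=True, u=False, a=False, v=True

Verification: With this assignment, all 21 clauses evaluate to true.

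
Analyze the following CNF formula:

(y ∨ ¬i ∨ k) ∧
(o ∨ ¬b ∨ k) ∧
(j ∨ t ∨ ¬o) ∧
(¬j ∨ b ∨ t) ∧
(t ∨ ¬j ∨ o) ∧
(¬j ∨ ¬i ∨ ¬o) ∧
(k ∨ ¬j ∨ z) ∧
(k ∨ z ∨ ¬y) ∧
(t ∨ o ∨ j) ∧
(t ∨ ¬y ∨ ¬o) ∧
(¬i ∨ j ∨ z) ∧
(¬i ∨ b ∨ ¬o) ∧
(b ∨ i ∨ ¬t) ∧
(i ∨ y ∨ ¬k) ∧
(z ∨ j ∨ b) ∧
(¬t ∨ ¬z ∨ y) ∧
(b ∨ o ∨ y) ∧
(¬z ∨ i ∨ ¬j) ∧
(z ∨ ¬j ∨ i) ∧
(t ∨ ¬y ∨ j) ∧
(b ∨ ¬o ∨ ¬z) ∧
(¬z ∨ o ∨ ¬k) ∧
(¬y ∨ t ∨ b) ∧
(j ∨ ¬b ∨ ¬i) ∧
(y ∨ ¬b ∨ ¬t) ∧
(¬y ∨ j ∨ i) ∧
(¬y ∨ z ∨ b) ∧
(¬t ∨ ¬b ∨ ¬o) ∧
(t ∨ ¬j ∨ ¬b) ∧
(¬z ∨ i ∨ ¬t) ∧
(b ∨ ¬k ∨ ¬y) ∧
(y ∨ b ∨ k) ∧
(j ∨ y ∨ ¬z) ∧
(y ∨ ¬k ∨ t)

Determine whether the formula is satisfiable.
Yes

Yes, the formula is satisfiable.

One satisfying assignment is: t=True, j=False, z=True, y=True, o=False, i=True, b=False, k=False

Verification: With this assignment, all 34 clauses evaluate to true.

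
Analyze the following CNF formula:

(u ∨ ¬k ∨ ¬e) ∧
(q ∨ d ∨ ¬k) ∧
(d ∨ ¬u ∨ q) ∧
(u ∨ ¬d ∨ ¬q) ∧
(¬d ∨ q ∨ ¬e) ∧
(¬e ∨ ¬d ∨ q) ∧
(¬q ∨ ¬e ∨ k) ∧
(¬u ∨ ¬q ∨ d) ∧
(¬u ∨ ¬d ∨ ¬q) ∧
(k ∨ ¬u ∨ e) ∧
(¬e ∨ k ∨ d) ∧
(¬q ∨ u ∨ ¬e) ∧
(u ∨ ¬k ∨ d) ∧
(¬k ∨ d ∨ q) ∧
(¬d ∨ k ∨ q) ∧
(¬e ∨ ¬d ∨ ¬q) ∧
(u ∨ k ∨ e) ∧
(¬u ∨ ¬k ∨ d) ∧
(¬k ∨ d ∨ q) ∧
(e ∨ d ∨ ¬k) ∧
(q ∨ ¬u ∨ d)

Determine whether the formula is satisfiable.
Yes

Yes, the formula is satisfiable.

One satisfying assignment is: q=False, d=True, k=True, u=False, e=False

Verification: With this assignment, all 21 clauses evaluate to true.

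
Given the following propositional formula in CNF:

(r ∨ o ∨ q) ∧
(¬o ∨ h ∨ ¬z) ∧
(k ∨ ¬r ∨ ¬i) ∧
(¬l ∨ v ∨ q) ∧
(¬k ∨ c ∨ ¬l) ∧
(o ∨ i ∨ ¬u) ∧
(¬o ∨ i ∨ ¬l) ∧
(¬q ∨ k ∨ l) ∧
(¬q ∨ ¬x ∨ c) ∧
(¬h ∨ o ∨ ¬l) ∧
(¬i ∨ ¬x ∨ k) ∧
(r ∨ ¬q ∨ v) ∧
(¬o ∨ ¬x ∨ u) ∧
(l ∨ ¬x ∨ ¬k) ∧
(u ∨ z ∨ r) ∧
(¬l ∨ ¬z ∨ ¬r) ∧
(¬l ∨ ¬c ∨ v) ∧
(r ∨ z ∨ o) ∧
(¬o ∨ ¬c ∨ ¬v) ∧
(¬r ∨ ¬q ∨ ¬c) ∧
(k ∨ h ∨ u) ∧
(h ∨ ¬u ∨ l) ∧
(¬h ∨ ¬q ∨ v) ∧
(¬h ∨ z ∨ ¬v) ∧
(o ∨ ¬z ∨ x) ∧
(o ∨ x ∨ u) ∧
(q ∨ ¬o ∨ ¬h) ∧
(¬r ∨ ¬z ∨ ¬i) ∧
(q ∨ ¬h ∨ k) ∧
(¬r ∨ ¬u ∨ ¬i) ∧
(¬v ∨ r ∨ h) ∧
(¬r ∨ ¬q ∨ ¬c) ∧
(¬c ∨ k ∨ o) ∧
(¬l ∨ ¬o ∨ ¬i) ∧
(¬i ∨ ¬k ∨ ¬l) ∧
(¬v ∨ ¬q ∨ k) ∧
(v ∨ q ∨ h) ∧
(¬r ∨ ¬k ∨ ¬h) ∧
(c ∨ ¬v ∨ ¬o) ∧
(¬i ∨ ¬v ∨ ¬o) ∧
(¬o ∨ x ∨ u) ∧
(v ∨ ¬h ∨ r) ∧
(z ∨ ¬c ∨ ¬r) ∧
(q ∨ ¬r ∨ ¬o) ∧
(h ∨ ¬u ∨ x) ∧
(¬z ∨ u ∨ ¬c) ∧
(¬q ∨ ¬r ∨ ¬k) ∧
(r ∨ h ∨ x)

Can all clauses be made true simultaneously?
No

No, the formula is not satisfiable.

No assignment of truth values to the variables can make all 48 clauses true simultaneously.

The formula is UNSAT (unsatisfiable).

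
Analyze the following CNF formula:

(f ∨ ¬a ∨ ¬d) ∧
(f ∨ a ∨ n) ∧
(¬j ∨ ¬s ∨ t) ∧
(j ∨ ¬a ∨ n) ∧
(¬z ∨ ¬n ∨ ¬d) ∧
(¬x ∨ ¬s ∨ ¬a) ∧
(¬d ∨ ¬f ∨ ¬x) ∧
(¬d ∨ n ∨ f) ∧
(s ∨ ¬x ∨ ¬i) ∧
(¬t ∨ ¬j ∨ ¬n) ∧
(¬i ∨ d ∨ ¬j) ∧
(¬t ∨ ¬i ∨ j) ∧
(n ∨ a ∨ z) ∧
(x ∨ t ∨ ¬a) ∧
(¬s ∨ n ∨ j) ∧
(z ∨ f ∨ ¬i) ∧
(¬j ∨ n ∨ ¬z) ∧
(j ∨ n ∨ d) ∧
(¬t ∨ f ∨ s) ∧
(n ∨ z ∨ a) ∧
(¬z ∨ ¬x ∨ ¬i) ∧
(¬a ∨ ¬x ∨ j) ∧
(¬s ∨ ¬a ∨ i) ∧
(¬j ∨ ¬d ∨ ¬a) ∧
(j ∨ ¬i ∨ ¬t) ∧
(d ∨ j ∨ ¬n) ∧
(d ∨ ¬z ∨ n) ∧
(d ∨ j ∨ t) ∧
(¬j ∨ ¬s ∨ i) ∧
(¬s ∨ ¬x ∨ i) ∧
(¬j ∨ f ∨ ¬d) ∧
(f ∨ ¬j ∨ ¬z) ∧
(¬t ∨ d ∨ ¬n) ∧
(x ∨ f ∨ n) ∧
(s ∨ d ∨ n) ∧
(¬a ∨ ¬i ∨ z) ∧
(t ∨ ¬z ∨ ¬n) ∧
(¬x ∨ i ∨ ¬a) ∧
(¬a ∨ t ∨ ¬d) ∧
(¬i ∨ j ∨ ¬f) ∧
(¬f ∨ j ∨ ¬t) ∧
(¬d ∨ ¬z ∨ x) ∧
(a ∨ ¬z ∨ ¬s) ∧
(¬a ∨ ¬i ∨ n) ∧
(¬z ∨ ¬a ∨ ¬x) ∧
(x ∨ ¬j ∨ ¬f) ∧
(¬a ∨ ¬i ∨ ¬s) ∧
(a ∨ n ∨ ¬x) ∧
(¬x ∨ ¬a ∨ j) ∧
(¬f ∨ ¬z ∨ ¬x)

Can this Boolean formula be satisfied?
Yes

Yes, the formula is satisfiable.

One satisfying assignment is: n=True, f=False, i=False, a=False, z=False, t=False, d=True, j=False, x=False, s=False

Verification: With this assignment, all 50 clauses evaluate to true.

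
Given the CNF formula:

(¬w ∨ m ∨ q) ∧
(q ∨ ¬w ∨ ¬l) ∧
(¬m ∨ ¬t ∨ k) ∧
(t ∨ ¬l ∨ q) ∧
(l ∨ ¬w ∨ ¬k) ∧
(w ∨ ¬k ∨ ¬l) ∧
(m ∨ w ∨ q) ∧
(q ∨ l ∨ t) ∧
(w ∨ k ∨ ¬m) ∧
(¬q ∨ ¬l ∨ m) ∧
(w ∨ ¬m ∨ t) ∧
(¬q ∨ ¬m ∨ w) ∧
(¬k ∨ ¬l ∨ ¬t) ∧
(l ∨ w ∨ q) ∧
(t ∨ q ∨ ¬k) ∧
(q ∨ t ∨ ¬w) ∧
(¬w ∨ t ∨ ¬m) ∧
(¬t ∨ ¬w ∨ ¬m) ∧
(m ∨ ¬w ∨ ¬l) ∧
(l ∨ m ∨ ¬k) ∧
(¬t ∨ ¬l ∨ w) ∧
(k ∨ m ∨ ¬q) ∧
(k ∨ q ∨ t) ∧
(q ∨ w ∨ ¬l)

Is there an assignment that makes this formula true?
No

No, the formula is not satisfiable.

No assignment of truth values to the variables can make all 24 clauses true simultaneously.

The formula is UNSAT (unsatisfiable).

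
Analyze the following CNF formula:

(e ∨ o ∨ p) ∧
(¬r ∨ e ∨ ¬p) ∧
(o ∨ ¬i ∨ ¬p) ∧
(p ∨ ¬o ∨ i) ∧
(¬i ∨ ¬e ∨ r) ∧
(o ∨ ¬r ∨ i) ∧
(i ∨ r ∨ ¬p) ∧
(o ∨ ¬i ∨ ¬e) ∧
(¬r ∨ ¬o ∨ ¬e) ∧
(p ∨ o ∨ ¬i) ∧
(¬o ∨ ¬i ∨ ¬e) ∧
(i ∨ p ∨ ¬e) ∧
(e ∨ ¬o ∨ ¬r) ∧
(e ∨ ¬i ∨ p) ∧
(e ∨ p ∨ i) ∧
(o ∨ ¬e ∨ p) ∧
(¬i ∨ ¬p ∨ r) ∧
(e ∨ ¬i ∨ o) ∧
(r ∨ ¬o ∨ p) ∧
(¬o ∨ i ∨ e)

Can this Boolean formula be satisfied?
No

No, the formula is not satisfiable.

No assignment of truth values to the variables can make all 20 clauses true simultaneously.

The formula is UNSAT (unsatisfiable).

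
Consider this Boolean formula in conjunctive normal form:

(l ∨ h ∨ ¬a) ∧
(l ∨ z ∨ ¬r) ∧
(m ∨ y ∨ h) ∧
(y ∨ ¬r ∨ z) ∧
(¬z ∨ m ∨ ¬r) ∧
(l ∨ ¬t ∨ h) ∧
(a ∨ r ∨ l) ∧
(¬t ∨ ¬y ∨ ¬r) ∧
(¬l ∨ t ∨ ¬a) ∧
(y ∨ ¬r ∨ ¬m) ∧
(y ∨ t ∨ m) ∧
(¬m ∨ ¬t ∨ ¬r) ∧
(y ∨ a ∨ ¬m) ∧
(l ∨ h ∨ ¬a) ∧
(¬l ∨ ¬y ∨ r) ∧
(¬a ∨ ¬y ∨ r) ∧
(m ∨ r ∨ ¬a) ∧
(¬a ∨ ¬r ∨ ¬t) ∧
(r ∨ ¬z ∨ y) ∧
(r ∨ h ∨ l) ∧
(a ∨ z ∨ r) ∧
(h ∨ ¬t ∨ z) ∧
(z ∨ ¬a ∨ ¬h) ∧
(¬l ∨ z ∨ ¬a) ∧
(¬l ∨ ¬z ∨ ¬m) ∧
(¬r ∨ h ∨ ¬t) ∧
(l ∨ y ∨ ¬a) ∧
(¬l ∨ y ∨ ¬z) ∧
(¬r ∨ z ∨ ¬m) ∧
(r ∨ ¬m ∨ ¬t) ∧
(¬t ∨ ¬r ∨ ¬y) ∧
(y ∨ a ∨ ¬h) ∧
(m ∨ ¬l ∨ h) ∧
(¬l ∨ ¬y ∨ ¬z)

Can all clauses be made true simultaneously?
Yes

Yes, the formula is satisfiable.

One satisfying assignment is: t=False, z=False, r=True, m=False, a=False, h=True, l=True, y=True

Verification: With this assignment, all 34 clauses evaluate to true.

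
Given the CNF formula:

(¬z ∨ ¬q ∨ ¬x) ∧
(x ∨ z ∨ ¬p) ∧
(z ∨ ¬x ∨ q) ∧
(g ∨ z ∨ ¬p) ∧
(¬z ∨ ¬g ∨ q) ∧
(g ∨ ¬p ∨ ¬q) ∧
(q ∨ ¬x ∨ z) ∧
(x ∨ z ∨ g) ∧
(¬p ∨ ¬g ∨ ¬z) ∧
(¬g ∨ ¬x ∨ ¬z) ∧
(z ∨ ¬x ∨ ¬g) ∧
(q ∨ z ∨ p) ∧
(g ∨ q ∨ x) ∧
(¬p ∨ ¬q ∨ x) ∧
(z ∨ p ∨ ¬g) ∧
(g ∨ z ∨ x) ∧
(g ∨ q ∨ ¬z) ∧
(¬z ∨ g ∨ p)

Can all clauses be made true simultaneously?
Yes

Yes, the formula is satisfiable.

One satisfying assignment is: x=False, q=True, z=True, g=True, p=False

Verification: With this assignment, all 18 clauses evaluate to true.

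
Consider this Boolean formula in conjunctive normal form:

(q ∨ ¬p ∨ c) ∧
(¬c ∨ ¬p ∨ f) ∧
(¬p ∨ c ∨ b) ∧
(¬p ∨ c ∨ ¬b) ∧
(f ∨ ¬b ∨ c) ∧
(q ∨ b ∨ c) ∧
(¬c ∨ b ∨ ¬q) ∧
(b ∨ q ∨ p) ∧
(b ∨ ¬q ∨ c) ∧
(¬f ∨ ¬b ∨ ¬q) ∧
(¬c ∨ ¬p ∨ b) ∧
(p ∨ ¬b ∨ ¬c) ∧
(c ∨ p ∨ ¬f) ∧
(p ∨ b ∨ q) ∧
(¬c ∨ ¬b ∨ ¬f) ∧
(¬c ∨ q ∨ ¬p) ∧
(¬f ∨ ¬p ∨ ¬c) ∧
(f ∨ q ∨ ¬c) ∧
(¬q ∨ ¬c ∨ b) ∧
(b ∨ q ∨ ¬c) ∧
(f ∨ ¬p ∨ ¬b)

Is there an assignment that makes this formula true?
No

No, the formula is not satisfiable.

No assignment of truth values to the variables can make all 21 clauses true simultaneously.

The formula is UNSAT (unsatisfiable).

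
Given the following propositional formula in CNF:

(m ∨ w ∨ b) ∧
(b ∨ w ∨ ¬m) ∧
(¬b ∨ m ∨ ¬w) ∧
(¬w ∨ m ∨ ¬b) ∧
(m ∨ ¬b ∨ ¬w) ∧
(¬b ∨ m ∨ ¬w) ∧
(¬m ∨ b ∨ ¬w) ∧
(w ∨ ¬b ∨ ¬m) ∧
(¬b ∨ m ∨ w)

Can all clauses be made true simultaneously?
Yes

Yes, the formula is satisfiable.

One satisfying assignment is: b=False, m=False, w=True

Verification: With this assignment, all 9 clauses evaluate to true.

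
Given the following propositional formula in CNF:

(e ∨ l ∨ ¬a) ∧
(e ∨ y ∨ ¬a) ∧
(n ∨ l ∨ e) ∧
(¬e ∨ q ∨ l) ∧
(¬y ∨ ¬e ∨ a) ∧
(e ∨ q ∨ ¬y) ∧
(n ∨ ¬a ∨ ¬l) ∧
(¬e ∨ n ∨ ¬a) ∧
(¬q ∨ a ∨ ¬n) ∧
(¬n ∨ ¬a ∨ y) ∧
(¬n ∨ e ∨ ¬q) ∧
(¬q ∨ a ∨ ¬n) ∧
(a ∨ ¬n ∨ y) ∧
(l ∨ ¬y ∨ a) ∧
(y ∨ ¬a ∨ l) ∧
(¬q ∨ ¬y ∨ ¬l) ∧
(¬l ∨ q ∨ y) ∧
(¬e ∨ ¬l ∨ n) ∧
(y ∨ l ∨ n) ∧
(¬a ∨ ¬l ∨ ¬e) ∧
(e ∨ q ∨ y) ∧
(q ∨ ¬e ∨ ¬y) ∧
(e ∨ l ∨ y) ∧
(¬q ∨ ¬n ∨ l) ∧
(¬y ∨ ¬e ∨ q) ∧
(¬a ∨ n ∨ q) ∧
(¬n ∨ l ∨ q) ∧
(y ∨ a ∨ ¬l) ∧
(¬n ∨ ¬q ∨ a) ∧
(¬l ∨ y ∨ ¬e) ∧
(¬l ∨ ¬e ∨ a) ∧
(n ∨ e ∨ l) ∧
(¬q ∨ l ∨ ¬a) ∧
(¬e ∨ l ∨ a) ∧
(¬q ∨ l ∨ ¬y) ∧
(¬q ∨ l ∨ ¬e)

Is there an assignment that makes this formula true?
No

No, the formula is not satisfiable.

No assignment of truth values to the variables can make all 36 clauses true simultaneously.

The formula is UNSAT (unsatisfiable).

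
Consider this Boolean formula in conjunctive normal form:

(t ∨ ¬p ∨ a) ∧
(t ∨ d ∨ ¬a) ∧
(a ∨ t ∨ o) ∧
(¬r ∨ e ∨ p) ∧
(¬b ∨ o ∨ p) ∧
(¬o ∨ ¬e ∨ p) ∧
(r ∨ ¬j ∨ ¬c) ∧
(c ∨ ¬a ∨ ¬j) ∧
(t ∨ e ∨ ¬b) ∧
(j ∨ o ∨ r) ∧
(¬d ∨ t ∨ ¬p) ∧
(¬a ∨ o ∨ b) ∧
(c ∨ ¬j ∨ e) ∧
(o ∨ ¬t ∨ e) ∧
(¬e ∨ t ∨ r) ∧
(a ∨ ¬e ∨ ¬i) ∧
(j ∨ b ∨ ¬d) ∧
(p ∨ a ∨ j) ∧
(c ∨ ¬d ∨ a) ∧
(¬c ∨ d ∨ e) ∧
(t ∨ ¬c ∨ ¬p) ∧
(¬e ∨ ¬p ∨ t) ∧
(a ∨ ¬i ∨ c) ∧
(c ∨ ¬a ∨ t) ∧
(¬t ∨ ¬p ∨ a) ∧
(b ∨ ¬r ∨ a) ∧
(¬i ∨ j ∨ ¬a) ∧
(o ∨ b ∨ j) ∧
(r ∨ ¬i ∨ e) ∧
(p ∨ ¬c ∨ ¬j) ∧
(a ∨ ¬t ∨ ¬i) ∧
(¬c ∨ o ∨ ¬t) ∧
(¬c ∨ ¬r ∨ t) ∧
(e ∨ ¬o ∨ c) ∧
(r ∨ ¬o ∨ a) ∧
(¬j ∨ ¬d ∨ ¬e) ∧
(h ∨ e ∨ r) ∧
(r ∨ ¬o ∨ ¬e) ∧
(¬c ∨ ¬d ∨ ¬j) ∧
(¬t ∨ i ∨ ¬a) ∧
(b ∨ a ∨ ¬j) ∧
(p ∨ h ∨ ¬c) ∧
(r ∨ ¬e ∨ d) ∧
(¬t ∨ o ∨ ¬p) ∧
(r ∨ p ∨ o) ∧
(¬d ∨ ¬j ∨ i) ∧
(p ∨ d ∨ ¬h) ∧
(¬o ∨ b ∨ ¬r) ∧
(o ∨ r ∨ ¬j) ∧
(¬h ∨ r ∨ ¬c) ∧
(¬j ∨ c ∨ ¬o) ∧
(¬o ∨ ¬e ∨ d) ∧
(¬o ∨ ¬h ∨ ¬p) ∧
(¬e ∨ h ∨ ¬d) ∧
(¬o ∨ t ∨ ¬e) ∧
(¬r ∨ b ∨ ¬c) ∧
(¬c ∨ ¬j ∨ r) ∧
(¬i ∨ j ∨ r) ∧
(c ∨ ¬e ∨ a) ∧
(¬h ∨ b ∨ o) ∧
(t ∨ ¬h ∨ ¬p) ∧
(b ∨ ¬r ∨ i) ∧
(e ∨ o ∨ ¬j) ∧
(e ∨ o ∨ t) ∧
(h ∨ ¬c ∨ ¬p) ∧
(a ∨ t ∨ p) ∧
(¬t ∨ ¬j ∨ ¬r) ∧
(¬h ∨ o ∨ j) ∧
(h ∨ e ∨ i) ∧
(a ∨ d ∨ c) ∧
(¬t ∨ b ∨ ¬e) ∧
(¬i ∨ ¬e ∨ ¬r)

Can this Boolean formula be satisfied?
No

No, the formula is not satisfiable.

No assignment of truth values to the variables can make all 72 clauses true simultaneously.

The formula is UNSAT (unsatisfiable).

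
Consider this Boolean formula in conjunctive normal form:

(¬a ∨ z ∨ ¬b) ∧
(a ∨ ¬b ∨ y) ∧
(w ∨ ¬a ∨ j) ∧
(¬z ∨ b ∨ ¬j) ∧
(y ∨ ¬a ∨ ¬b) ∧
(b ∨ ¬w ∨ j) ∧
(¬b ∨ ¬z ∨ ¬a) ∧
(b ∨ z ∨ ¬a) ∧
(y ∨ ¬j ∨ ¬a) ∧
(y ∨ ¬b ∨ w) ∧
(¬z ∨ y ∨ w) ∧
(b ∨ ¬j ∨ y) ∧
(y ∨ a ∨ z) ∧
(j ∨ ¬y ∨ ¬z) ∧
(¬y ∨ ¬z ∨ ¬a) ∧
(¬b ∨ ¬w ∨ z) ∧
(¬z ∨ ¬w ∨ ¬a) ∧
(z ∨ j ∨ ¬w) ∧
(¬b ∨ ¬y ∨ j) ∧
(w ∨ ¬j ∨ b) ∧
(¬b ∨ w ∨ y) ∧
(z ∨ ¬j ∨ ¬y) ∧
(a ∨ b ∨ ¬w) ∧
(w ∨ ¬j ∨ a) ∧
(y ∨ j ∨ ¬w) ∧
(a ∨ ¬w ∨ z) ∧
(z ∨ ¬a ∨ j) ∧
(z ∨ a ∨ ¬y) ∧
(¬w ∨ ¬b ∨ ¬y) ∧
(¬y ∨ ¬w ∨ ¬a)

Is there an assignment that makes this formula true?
No

No, the formula is not satisfiable.

No assignment of truth values to the variables can make all 30 clauses true simultaneously.

The formula is UNSAT (unsatisfiable).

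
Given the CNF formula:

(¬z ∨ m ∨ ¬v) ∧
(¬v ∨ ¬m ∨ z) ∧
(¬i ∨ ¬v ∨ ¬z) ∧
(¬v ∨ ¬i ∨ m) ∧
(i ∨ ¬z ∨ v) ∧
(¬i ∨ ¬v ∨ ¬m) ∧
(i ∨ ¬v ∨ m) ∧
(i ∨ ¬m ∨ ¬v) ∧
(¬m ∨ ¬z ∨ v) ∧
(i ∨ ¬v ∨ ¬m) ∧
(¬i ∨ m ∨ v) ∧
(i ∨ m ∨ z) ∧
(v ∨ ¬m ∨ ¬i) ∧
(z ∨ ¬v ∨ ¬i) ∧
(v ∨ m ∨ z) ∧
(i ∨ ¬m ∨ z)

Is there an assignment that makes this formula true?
No

No, the formula is not satisfiable.

No assignment of truth values to the variables can make all 16 clauses true simultaneously.

The formula is UNSAT (unsatisfiable).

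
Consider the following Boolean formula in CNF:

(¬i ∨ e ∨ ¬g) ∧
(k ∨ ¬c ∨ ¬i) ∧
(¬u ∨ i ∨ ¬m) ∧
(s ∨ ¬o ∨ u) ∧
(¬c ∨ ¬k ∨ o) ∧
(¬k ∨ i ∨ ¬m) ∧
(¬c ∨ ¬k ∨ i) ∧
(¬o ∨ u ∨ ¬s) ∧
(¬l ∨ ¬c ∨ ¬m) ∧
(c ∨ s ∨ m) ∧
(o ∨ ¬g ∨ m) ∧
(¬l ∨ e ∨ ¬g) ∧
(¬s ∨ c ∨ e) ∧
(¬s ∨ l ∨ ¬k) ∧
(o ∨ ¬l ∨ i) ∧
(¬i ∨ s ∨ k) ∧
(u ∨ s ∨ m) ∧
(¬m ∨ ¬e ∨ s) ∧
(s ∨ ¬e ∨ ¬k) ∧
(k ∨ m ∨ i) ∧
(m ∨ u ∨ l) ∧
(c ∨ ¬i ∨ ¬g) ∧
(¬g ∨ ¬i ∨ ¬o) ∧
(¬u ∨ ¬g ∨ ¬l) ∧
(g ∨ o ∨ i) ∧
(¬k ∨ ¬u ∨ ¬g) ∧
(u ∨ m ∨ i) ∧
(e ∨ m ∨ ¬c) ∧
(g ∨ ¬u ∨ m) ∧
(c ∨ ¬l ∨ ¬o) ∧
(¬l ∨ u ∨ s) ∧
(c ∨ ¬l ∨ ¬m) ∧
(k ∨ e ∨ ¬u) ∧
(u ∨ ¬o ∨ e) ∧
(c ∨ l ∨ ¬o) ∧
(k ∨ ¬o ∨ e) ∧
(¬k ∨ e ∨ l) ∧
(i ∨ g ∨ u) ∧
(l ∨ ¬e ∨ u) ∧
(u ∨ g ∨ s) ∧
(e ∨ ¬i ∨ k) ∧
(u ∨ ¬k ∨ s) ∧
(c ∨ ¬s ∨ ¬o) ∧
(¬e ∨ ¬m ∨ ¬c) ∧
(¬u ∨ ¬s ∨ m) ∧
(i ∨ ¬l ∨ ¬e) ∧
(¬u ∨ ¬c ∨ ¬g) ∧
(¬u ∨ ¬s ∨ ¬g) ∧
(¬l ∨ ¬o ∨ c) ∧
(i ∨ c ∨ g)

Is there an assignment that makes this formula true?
Yes

Yes, the formula is satisfiable.

One satisfying assignment is: k=False, s=False, u=False, o=False, g=True, c=False, m=True, e=False, l=False, i=False

Verification: With this assignment, all 50 clauses evaluate to true.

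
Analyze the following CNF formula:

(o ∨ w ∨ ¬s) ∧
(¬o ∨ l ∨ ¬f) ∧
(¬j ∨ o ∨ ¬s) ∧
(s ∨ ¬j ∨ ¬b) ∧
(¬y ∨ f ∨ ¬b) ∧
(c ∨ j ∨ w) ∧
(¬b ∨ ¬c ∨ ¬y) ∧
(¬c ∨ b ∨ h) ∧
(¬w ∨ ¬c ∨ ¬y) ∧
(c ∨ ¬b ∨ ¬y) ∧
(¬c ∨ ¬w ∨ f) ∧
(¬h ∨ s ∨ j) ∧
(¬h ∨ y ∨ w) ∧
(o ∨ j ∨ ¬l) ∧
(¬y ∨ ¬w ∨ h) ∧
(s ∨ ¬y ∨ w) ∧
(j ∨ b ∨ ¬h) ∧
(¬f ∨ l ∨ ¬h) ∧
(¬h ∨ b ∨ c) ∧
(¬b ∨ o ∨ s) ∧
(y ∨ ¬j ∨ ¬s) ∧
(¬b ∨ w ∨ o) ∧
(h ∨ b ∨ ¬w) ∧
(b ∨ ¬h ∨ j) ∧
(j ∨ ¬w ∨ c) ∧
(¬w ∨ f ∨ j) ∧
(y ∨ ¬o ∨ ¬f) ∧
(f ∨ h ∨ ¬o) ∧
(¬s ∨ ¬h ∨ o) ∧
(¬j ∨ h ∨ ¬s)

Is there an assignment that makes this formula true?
Yes

Yes, the formula is satisfiable.

One satisfying assignment is: j=True, o=False, y=False, f=False, b=False, l=False, w=False, h=False, c=False, s=False

Verification: With this assignment, all 30 clauses evaluate to true.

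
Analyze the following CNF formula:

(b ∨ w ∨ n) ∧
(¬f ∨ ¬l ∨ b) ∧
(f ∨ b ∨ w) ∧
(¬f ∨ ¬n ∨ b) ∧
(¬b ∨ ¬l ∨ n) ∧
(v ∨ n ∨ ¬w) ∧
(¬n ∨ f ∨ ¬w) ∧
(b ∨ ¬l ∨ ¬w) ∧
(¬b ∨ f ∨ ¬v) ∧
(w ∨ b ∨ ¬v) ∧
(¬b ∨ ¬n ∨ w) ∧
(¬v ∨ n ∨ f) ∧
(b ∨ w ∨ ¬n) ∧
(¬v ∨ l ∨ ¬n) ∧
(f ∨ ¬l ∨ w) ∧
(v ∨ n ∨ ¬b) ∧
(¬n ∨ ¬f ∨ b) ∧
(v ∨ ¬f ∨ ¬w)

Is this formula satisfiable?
Yes

Yes, the formula is satisfiable.

One satisfying assignment is: f=True, w=False, v=True, l=False, n=False, b=True

Verification: With this assignment, all 18 clauses evaluate to true.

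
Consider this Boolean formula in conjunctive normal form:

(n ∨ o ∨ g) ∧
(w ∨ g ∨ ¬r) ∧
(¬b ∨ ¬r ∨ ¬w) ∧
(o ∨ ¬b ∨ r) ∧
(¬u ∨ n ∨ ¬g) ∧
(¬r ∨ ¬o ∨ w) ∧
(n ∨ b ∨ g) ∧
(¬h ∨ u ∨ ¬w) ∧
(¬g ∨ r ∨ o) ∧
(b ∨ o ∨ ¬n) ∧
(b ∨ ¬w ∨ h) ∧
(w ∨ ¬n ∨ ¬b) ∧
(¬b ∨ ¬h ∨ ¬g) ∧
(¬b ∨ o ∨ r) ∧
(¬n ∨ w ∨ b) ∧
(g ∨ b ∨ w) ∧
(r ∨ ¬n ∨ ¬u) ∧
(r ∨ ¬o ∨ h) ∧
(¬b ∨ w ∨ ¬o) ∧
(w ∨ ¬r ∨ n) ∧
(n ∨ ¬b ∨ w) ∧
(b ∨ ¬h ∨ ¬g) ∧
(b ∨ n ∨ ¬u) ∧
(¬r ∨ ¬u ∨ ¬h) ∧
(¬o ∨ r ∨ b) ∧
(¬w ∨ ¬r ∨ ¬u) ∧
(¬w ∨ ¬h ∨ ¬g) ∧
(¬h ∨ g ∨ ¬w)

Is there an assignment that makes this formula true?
No

No, the formula is not satisfiable.

No assignment of truth values to the variables can make all 28 clauses true simultaneously.

The formula is UNSAT (unsatisfiable).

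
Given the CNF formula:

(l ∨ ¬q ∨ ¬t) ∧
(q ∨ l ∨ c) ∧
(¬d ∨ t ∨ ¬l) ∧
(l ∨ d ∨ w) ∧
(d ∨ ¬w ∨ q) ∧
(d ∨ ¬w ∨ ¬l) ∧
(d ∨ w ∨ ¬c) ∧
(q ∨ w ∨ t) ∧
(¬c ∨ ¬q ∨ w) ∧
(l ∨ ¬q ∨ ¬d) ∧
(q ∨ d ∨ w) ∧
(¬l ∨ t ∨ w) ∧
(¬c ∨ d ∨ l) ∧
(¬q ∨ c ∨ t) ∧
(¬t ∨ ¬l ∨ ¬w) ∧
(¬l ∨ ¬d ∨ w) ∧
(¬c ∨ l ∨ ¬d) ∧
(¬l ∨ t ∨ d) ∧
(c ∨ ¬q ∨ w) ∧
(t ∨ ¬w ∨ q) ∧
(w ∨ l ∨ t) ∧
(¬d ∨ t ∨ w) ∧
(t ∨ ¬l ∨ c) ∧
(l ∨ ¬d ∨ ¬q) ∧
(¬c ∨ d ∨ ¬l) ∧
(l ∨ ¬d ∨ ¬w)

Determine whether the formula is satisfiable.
No

No, the formula is not satisfiable.

No assignment of truth values to the variables can make all 26 clauses true simultaneously.

The formula is UNSAT (unsatisfiable).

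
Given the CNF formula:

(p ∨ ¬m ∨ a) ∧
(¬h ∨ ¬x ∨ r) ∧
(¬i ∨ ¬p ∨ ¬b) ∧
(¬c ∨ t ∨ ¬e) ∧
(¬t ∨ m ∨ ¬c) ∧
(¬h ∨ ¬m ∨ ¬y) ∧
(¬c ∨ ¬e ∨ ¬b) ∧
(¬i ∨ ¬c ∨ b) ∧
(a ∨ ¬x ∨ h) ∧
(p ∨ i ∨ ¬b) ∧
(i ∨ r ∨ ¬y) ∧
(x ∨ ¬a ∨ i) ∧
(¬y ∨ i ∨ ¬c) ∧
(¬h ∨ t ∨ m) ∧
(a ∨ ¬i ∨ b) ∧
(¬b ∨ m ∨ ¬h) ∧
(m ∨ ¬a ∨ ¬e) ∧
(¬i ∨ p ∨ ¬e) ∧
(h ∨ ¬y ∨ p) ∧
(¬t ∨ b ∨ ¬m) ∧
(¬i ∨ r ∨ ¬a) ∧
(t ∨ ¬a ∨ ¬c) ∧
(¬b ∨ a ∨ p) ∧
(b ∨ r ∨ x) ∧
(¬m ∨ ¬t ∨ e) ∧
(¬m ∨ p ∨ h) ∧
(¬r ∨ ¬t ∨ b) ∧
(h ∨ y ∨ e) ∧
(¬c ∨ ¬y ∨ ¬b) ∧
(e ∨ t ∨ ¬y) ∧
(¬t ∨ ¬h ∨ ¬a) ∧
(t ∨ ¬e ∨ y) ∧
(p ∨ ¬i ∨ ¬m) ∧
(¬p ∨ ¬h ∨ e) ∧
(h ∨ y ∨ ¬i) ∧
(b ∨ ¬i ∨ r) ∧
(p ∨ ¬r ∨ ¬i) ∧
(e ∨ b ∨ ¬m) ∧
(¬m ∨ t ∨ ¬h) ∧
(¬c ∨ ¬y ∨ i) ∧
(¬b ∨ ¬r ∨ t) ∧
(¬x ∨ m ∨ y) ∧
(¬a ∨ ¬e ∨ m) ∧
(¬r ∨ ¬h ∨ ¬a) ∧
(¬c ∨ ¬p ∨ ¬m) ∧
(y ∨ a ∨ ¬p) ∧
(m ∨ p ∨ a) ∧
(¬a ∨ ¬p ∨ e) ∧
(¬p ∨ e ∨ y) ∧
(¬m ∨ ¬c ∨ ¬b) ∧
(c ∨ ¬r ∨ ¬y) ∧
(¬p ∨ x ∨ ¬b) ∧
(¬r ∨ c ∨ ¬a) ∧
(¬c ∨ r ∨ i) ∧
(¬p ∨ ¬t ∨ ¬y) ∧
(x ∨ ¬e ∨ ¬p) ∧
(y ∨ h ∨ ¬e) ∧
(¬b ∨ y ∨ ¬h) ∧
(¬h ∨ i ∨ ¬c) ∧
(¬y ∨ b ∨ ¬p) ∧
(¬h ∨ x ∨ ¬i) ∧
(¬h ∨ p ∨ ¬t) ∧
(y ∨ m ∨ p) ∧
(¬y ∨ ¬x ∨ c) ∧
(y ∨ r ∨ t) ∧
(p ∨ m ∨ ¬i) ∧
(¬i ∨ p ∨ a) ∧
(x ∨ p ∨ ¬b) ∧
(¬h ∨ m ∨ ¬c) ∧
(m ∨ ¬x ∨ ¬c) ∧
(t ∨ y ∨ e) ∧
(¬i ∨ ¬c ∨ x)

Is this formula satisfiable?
No

No, the formula is not satisfiable.

No assignment of truth values to the variables can make all 72 clauses true simultaneously.

The formula is UNSAT (unsatisfiable).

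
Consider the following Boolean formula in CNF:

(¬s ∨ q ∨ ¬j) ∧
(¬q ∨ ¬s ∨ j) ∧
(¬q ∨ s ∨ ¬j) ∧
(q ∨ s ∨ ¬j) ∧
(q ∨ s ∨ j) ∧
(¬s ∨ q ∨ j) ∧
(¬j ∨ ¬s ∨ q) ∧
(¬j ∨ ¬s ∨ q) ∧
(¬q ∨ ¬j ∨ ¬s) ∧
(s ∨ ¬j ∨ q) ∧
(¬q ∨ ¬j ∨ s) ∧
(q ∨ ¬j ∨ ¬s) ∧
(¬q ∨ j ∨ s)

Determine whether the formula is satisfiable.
No

No, the formula is not satisfiable.

No assignment of truth values to the variables can make all 13 clauses true simultaneously.

The formula is UNSAT (unsatisfiable).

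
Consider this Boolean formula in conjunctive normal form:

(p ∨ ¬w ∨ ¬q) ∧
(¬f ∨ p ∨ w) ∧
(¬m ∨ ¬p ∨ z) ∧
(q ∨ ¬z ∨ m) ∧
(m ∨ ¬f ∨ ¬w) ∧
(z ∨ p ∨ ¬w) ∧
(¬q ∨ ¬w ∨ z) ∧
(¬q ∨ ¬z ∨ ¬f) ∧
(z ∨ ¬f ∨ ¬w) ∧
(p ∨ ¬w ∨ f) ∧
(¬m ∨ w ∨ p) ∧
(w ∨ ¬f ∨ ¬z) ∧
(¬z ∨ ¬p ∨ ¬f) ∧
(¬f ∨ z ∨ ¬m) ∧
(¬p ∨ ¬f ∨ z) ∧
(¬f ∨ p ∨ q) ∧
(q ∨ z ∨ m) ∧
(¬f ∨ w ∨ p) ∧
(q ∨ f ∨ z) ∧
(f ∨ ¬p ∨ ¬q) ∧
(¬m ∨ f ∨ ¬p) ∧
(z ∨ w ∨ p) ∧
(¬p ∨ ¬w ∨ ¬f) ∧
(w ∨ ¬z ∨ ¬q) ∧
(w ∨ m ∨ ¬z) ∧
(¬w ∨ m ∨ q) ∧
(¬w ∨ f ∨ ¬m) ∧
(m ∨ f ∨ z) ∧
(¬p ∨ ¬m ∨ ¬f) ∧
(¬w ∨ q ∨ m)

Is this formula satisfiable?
No

No, the formula is not satisfiable.

No assignment of truth values to the variables can make all 30 clauses true simultaneously.

The formula is UNSAT (unsatisfiable).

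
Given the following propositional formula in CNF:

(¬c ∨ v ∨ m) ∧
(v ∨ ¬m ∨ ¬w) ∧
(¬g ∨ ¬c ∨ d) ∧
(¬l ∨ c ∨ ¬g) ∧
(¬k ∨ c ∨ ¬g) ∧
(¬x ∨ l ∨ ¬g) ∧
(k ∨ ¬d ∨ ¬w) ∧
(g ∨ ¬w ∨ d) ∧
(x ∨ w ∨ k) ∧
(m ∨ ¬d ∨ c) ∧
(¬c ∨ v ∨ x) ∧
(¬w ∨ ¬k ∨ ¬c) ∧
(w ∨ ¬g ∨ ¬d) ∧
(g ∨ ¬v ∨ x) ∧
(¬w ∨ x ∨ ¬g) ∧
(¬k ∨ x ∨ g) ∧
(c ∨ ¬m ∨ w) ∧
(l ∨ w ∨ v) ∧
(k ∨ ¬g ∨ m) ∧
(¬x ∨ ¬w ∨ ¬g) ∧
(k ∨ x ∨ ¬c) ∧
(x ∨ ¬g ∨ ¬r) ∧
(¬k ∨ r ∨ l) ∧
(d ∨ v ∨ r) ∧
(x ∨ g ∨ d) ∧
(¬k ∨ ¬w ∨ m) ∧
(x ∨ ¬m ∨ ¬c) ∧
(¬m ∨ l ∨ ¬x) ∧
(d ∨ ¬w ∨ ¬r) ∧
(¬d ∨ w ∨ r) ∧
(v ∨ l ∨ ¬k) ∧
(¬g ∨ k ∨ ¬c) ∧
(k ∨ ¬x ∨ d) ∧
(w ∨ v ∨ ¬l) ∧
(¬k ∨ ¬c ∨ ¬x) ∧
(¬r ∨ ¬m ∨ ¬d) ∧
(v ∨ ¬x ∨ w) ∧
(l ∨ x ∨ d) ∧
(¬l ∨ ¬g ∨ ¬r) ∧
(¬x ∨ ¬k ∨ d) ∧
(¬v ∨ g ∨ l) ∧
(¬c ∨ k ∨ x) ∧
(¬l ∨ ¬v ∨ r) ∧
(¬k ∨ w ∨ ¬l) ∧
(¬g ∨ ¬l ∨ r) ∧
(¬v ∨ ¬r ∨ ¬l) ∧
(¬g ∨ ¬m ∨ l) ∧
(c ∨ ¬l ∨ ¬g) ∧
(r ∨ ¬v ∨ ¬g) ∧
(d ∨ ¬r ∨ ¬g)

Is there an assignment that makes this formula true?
No

No, the formula is not satisfiable.

No assignment of truth values to the variables can make all 50 clauses true simultaneously.

The formula is UNSAT (unsatisfiable).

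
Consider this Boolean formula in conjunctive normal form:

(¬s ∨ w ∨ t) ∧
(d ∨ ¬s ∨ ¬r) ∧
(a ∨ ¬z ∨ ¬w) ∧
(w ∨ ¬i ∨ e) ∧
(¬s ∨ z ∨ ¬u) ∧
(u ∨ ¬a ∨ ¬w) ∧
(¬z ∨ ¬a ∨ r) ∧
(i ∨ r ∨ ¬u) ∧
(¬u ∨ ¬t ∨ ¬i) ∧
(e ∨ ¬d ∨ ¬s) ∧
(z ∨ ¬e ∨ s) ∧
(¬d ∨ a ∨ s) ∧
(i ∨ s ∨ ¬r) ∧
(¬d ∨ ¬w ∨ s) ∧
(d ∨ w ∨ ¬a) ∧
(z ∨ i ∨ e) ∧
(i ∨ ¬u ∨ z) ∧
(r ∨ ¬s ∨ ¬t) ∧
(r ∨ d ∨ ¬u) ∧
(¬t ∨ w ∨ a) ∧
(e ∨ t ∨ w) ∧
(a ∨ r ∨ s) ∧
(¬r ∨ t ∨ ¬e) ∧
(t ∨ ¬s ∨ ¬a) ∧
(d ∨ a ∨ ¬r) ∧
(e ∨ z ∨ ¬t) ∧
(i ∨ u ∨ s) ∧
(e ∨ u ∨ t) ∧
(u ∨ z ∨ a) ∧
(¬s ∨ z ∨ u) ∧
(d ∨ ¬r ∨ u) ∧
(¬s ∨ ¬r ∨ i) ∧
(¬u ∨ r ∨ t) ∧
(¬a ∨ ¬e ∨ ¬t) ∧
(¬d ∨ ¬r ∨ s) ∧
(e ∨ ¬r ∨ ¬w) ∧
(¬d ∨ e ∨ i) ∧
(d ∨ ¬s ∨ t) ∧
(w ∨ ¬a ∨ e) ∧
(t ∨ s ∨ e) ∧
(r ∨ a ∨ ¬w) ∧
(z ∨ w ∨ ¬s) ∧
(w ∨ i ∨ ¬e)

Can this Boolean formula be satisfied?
No

No, the formula is not satisfiable.

No assignment of truth values to the variables can make all 43 clauses true simultaneously.

The formula is UNSAT (unsatisfiable).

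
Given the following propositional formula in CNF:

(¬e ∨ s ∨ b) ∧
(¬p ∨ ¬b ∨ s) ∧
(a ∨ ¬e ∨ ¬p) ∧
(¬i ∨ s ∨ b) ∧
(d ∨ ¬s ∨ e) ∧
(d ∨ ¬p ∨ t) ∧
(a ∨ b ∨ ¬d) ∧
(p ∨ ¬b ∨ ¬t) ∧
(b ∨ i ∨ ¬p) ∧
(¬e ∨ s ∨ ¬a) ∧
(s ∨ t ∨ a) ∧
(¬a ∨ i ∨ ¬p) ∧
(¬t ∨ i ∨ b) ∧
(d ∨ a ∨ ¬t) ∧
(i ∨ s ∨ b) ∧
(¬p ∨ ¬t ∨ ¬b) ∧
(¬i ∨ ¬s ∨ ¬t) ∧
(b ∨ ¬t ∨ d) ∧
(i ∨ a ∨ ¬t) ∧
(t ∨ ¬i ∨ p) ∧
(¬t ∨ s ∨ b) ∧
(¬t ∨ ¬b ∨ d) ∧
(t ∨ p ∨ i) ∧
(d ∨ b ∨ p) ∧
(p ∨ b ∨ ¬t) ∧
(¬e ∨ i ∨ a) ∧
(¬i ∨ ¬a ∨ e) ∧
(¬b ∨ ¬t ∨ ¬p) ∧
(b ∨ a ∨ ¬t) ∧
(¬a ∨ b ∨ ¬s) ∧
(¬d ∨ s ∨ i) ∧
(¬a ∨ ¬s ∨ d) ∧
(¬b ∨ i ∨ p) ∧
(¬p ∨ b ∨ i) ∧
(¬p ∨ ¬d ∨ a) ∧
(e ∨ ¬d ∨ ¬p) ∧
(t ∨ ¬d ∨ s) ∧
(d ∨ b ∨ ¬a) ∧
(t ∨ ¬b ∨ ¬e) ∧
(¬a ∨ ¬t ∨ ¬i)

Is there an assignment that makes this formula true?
No

No, the formula is not satisfiable.

No assignment of truth values to the variables can make all 40 clauses true simultaneously.

The formula is UNSAT (unsatisfiable).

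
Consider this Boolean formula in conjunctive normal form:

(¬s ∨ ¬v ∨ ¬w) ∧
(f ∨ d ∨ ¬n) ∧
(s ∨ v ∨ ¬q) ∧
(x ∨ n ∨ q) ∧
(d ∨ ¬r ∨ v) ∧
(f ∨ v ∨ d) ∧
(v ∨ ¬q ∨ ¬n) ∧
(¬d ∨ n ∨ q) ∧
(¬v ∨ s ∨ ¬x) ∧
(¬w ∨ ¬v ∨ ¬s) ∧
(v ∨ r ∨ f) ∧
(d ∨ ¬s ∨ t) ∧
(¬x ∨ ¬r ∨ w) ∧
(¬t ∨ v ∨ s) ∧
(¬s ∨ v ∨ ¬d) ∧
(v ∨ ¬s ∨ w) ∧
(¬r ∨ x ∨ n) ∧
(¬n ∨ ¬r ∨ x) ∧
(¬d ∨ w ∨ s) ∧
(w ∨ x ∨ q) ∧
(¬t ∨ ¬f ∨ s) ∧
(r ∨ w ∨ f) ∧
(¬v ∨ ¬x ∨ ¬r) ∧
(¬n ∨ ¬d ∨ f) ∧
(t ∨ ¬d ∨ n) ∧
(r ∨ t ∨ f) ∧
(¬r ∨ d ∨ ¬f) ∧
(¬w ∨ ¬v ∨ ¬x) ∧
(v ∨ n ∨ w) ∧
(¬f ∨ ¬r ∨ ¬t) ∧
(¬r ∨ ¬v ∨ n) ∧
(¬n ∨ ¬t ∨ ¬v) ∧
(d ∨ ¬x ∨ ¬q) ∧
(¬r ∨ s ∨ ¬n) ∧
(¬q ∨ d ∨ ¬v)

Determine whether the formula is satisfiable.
Yes

Yes, the formula is satisfiable.

One satisfying assignment is: x=False, w=True, n=True, d=False, t=False, q=False, f=True, v=False, r=False, s=False

Verification: With this assignment, all 35 clauses evaluate to true.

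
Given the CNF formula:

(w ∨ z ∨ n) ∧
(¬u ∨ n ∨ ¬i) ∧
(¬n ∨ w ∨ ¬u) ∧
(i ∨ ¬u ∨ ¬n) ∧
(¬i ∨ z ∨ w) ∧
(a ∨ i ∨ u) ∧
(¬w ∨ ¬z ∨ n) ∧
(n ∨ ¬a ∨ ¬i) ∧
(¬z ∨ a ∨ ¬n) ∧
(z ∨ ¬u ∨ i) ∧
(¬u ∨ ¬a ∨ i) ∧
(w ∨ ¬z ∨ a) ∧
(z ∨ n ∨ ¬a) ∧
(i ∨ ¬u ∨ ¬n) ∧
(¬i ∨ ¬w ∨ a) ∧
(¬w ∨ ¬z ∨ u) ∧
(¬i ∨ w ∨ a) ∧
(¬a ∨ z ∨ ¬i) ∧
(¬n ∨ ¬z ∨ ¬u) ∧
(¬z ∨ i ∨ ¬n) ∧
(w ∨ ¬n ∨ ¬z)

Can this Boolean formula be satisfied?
Yes

Yes, the formula is satisfiable.

One satisfying assignment is: a=True, u=False, w=True, i=False, z=False, n=True

Verification: With this assignment, all 21 clauses evaluate to true.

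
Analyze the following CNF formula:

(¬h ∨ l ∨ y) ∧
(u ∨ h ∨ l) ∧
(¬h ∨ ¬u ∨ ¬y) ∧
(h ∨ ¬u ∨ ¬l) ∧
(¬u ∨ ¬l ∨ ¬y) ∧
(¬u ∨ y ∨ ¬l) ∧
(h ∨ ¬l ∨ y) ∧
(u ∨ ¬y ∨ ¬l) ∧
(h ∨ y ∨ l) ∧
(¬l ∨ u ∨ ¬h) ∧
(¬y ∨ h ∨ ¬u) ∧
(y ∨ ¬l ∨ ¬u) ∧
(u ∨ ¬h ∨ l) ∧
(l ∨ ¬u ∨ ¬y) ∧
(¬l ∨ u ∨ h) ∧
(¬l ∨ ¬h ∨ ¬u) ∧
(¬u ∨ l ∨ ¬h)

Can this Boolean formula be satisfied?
No

No, the formula is not satisfiable.

No assignment of truth values to the variables can make all 17 clauses true simultaneously.

The formula is UNSAT (unsatisfiable).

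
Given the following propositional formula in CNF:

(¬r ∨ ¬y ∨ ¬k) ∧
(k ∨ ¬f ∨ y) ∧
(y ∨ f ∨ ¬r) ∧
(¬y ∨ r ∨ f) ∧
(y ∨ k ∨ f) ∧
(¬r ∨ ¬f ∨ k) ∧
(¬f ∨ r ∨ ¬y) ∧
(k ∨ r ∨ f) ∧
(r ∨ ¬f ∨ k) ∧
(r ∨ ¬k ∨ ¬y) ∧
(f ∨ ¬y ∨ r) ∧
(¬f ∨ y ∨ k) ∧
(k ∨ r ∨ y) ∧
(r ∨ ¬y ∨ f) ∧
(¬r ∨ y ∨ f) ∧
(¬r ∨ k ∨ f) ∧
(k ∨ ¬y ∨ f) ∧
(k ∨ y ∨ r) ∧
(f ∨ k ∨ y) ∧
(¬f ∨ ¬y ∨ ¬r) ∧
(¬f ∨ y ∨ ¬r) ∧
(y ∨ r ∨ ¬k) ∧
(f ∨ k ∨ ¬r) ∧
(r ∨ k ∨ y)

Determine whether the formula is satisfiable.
No

No, the formula is not satisfiable.

No assignment of truth values to the variables can make all 24 clauses true simultaneously.

The formula is UNSAT (unsatisfiable).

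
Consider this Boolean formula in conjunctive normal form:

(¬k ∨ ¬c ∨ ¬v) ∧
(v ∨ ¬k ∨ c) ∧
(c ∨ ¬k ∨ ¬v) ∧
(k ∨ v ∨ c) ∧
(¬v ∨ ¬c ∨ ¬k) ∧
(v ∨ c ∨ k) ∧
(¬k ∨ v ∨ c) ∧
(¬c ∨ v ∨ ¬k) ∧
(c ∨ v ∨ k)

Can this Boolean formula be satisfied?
Yes

Yes, the formula is satisfiable.

One satisfying assignment is: c=False, k=False, v=True

Verification: With this assignment, all 9 clauses evaluate to true.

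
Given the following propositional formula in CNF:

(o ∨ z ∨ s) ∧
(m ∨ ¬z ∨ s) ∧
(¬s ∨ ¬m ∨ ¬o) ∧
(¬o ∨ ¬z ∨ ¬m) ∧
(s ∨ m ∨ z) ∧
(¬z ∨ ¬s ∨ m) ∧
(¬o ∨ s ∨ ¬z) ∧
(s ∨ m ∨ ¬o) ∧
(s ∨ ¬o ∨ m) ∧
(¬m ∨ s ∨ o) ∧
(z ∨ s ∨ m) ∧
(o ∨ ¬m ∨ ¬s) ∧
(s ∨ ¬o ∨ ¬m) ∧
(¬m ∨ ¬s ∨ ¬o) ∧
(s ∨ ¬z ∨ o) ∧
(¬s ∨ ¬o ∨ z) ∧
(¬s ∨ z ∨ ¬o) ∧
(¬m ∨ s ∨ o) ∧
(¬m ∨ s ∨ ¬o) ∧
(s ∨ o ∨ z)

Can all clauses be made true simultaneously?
Yes

Yes, the formula is satisfiable.

One satisfying assignment is: m=False, o=False, z=False, s=True

Verification: With this assignment, all 20 clauses evaluate to true.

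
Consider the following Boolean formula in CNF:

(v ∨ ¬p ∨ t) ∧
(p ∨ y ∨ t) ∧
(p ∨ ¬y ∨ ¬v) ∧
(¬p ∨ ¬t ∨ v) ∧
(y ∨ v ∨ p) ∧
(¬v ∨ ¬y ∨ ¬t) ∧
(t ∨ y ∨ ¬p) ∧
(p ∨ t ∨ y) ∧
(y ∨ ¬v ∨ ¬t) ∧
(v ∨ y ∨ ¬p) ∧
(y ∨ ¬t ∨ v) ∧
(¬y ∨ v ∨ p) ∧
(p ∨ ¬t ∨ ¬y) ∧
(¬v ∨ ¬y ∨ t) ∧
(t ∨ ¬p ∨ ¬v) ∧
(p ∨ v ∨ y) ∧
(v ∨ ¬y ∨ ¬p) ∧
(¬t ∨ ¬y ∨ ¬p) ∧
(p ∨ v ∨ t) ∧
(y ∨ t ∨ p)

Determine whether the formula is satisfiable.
No

No, the formula is not satisfiable.

No assignment of truth values to the variables can make all 20 clauses true simultaneously.

The formula is UNSAT (unsatisfiable).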